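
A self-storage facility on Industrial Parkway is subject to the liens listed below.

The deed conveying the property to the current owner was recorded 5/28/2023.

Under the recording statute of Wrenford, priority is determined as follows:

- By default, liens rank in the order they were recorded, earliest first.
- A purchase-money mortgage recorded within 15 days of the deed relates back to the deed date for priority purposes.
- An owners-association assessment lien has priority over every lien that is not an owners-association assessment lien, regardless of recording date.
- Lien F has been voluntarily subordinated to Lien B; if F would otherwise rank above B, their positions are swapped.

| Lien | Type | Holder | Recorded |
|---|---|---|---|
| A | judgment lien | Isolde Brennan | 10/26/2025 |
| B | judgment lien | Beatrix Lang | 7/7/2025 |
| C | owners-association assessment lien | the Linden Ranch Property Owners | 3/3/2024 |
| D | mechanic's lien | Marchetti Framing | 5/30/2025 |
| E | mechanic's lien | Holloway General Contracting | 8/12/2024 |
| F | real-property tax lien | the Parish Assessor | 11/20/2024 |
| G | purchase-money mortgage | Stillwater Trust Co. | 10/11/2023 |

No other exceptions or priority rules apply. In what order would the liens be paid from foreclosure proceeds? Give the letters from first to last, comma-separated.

Adjusting effective dates: G was recorded 136 days after the deed, outside the 15-day window, so it keeps its recording date.
C, as an owners-association assessment lien, has superpriority and ranks first.
Among the remaining liens, by effective date: G (10/11/2023), E (8/12/2024), F (11/20/2024), D (5/30/2025), B (7/7/2025), A (10/26/2025).
The subordination applies — F was senior to B — so F and B swap.

C, G, E, B, D, F, A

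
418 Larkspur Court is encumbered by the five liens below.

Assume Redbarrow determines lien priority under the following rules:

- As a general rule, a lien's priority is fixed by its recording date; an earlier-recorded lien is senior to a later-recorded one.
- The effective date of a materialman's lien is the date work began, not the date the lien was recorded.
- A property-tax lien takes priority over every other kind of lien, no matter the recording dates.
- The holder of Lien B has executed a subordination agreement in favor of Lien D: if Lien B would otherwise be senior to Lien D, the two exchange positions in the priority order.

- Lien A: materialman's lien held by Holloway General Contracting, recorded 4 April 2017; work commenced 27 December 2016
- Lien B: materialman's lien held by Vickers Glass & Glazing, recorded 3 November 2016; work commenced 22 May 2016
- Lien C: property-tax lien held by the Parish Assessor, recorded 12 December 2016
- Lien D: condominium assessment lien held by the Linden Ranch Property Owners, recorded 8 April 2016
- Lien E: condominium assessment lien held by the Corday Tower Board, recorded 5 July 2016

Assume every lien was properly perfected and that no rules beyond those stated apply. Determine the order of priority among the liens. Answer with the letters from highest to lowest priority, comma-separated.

C, D, B, E, A

Effective dates after the stated exceptions: A relates back to 27 December 2016 (work commenced); B is treated as recorded 22 May 2016, the work-commencement date.
C is a property-tax lien and takes priority over every other lien.
Among the remaining liens, by effective date: D (8 April 2016), B (22 May 2016), E (5 July 2016), A (27 December 2016).
B already ranks below D; the subordination has no effect.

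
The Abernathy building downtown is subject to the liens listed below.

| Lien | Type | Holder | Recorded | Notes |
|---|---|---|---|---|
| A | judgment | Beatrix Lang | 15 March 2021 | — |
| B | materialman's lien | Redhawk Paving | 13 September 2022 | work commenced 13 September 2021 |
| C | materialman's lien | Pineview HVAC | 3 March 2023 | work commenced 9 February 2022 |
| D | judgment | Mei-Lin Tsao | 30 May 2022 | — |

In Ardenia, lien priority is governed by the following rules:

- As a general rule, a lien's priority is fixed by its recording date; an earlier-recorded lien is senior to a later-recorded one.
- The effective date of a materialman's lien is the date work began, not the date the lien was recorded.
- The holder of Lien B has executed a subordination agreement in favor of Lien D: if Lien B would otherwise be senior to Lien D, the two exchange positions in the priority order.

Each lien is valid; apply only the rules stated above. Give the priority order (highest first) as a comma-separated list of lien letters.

A, D, C, B

Effective dates: B's effective date is 13 September 2021, when work began; C is treated as recorded 9 February 2022, the work-commencement date.
Ordering by effective date: A (15 March 2021), B (13 September 2021), C (9 February 2022), D (30 May 2022).
B would otherwise be senior to D, so under the subordination agreement B and D exchange positions.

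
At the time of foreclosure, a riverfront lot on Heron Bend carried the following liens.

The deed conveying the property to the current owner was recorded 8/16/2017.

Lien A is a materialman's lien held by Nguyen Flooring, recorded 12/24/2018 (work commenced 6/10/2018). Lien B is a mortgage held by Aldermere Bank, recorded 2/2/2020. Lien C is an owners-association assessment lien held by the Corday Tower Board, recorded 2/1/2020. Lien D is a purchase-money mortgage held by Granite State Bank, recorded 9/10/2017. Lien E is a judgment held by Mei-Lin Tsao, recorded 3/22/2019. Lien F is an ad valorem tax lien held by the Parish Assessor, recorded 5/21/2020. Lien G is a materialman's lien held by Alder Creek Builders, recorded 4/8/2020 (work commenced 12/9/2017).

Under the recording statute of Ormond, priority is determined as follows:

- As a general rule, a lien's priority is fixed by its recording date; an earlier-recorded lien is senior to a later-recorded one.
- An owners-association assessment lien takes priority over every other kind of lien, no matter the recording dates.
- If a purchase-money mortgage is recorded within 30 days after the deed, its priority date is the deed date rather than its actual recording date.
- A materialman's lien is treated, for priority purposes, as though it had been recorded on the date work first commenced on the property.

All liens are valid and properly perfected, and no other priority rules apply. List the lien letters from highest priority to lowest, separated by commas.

C, D, G, A, E, B, F

Effective dates after the stated exceptions: A is treated as recorded 6/10/2018, the work-commencement date; D relates back to the deed date 8/16/2017; G relates back to 12/9/2017 (work commenced).
C, as an owners-association assessment lien, has superpriority and ranks first.
Ordering the rest by effective date: D (8/16/2017), G (12/9/2017), A (6/10/2018), E (3/22/2019), B (2/2/2020), F (5/21/2020).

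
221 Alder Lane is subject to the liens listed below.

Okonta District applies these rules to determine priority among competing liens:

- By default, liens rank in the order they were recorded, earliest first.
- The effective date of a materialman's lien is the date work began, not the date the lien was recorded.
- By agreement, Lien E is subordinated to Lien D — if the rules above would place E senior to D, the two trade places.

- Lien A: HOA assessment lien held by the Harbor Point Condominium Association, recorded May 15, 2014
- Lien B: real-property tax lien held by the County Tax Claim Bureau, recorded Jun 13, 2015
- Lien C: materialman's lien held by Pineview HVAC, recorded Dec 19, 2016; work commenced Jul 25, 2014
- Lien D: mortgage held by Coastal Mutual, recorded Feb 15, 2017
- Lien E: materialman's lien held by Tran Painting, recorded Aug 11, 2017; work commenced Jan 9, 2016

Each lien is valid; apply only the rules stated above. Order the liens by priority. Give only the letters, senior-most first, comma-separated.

A, C, B, D, E

First, effective dates: C relates back to Jul 25, 2014 (work commenced); E relates back to Jan 9, 2016 (work commenced).
Sorted by effective date: A (May 15, 2014), C (Jul 25, 2014), B (Jun 13, 2015), E (Jan 9, 2016), D (Feb 15, 2017).
The subordination applies — E was senior to D — so E and D swap.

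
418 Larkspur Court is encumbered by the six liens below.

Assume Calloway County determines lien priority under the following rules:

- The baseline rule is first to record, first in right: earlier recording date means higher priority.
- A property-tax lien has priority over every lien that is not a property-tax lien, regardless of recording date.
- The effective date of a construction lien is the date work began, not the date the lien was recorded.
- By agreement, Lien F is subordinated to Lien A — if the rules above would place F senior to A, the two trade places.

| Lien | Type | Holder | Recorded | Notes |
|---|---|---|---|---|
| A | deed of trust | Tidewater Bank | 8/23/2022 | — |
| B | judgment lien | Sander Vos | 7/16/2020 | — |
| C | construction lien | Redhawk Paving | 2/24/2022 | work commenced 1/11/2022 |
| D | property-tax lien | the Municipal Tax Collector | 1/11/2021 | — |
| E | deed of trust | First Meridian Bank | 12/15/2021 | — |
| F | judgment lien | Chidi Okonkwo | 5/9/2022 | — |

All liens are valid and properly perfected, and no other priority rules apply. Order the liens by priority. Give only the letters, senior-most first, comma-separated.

Effective dates after the stated exceptions: C relates back to 1/11/2022 (work commenced).
D is a property-tax lien, so it outranks all other liens regardless of date.
Ordering the rest by effective date: B (7/16/2020), E (12/15/2021), C (1/11/2022), F (5/9/2022), A (8/23/2022).
F would otherwise be senior to A, so under the subordination agreement F and A exchange positions.

D, B, E, C, A, F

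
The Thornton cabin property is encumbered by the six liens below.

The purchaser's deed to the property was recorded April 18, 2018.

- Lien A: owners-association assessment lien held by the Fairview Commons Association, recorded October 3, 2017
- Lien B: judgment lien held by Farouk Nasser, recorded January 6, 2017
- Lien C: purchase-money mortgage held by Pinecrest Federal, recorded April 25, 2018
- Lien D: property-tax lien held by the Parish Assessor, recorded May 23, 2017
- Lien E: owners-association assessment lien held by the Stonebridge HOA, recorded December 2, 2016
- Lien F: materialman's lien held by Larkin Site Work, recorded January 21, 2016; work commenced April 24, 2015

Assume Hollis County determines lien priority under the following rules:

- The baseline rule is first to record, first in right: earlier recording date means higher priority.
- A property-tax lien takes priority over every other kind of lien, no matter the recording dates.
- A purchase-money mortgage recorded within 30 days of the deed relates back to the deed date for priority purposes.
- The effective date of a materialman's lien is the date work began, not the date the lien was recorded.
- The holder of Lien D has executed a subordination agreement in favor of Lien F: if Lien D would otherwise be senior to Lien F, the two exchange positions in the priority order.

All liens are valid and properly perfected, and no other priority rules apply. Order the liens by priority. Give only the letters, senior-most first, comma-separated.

Effective dates: C's effective date is the deed date, April 18, 2018; F relates back to April 24, 2015 (work commenced).
D is a property-tax lien and takes priority over every other lien.
Remaining liens by effective date: F (April 24, 2015), E (December 2, 2016), B (January 6, 2017), A (October 3, 2017), C (April 18, 2018).
Because D would otherwise rank above F, the subordination swaps them.

F, D, E, B, A, C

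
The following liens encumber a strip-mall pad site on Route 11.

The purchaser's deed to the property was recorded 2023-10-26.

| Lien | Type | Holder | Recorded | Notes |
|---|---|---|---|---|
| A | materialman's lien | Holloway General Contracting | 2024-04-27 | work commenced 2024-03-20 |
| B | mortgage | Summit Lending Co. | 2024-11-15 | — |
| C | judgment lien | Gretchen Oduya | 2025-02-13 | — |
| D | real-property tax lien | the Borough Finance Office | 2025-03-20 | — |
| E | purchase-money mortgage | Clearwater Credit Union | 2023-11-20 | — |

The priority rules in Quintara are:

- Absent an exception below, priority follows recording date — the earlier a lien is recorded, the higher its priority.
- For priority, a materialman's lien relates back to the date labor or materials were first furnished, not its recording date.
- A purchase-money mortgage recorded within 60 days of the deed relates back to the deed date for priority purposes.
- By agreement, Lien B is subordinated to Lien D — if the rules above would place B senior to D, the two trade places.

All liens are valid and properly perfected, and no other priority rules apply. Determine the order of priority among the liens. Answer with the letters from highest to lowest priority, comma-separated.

Effective dates: A's effective date is 2024-03-20, when work began; E's effective date is the deed date, 2023-10-26.
Ordering by effective date: E (2023-10-26), A (2024-03-20), B (2024-11-15), C (2025-02-13), D (2025-03-20).
B would otherwise be senior to D, so under the subordination agreement B and D exchange positions.

E, A, D, C, B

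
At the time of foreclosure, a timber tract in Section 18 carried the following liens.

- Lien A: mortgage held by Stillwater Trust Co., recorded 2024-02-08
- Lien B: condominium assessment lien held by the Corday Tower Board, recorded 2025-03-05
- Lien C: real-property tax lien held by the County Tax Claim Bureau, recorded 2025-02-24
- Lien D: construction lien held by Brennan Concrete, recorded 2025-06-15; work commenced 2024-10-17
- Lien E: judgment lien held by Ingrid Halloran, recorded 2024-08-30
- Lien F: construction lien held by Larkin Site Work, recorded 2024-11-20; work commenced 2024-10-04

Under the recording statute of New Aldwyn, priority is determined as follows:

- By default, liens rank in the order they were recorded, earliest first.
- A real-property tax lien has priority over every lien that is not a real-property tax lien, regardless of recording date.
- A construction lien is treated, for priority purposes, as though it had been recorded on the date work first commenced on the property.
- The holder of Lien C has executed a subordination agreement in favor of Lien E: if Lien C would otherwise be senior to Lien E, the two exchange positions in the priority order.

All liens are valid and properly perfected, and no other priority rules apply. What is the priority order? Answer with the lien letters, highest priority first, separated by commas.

E, A, C, F, D, B

Effective dates: D is treated as recorded 2024-10-17, the work-commencement date; F relates back to 2024-10-04 (work commenced).
C is a real-property tax lien, so it outranks all other liens regardless of date.
Remaining liens by effective date: A (2024-02-08), E (2024-08-30), F (2024-10-04), D (2024-10-17), B (2025-03-05).
C is senior to E before the subordination, so the two trade places.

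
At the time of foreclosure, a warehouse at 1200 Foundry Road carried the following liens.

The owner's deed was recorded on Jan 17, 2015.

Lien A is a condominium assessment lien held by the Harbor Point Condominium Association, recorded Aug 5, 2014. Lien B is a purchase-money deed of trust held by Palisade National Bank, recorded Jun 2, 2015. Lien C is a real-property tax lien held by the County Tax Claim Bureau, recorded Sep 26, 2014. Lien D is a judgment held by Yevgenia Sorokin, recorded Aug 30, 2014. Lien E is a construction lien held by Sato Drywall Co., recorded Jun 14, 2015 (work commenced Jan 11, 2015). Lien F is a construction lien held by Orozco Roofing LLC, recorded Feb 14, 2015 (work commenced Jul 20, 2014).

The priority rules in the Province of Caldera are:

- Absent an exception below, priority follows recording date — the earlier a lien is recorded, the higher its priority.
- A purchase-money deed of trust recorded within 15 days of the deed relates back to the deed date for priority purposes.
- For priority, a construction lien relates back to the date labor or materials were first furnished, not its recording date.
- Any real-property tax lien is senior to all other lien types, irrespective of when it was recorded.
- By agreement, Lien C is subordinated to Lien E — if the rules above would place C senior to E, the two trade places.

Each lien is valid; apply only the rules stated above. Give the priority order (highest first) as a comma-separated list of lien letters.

E, F, A, D, C, B

First, effective dates: B was recorded 136 days after the deed, outside the 15-day window, so it keeps its recording date; E is treated as recorded Jan 11, 2015, the work-commencement date; F relates back to Jul 20, 2014 (work commenced).
As a real-property tax lien, C is senior to every other lien.
Ordering the rest by effective date: F (Jul 20, 2014), A (Aug 5, 2014), D (Aug 30, 2014), E (Jan 11, 2015), B (Jun 2, 2015).
The subordination applies — C was senior to E — so C and E swap.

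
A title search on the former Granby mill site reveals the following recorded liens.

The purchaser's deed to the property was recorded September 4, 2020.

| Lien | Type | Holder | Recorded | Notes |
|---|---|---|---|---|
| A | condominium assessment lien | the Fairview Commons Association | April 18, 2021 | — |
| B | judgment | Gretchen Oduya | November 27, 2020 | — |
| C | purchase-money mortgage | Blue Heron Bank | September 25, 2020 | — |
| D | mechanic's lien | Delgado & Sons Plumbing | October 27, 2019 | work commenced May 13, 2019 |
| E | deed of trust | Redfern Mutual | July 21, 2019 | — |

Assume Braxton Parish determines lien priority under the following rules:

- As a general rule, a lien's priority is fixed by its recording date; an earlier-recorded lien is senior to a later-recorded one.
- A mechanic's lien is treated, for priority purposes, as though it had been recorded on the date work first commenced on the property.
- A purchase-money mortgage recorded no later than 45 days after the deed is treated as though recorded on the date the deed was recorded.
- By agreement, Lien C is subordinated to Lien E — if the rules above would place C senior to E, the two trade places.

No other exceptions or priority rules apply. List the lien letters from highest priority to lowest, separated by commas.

Effective dates: C was recorded within the 45-day window, so its effective date is the deed date September 4, 2020; D relates back to May 13, 2019 (work commenced).
By effective date: D (May 13, 2019), E (July 21, 2019), C (September 4, 2020), B (November 27, 2020), A (April 18, 2021).
Since C is not senior to E, the subordination leaves the order unchanged.

D, E, C, B, A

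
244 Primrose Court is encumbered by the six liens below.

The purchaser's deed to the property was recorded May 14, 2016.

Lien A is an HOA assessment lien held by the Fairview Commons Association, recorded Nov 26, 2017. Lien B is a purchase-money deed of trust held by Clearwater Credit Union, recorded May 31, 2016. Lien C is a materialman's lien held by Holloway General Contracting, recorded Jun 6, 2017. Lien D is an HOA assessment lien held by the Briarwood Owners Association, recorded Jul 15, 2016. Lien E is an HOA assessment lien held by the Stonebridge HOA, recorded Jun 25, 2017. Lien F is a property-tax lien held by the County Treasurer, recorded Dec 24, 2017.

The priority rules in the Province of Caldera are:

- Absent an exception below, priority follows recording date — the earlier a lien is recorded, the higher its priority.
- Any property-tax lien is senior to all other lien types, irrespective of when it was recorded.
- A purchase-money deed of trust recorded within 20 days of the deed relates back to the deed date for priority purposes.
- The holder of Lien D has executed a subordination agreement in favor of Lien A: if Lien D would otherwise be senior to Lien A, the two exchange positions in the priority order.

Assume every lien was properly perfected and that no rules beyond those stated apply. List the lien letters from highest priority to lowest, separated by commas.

Adjusting effective dates: B relates back to the deed date May 14, 2016.
F, as a property-tax lien, has superpriority and ranks first.
Remaining liens by effective date: B (May 14, 2016), D (Jul 15, 2016), C (Jun 6, 2017), E (Jun 25, 2017), A (Nov 26, 2017).
Because D would otherwise rank above A, the subordination swaps them.

F, B, A, C, E, D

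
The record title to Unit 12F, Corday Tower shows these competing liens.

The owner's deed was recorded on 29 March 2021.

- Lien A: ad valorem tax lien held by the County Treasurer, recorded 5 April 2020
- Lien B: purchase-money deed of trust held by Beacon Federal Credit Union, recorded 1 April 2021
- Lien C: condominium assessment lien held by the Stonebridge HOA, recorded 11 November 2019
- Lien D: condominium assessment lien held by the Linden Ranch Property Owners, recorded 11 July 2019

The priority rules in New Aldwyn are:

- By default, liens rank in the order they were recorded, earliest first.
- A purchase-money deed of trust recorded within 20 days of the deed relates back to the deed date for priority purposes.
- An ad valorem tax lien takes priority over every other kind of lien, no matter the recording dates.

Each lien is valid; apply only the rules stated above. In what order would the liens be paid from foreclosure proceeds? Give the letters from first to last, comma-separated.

A, D, C, B

Adjusting effective dates: B's effective date is the deed date, 29 March 2021.
A, as an ad valorem tax lien, has superpriority and ranks first.
Among the remaining liens, by effective date: D (11 July 2019), C (11 November 2019), B (29 March 2021).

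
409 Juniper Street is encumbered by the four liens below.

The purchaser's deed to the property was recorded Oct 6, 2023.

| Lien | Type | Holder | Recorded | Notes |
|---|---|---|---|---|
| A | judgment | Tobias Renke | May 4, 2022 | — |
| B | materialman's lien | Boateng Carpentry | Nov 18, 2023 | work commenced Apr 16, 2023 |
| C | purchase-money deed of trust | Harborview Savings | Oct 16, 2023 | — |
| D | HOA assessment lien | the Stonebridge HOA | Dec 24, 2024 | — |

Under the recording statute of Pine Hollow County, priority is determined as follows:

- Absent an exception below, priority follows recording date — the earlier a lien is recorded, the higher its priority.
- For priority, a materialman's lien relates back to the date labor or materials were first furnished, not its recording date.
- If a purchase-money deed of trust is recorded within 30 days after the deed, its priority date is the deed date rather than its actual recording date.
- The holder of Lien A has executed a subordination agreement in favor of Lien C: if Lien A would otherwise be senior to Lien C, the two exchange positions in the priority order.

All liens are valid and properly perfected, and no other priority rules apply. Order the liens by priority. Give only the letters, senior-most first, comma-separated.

Adjusting effective dates: B's effective date is Apr 16, 2023, when work began; C relates back to the deed date Oct 6, 2023.
Sorted by effective date: A (May 4, 2022), B (Apr 16, 2023), C (Oct 6, 2023), D (Dec 24, 2024).
Because A would otherwise rank above C, the subordination swaps them.

C, B, A, D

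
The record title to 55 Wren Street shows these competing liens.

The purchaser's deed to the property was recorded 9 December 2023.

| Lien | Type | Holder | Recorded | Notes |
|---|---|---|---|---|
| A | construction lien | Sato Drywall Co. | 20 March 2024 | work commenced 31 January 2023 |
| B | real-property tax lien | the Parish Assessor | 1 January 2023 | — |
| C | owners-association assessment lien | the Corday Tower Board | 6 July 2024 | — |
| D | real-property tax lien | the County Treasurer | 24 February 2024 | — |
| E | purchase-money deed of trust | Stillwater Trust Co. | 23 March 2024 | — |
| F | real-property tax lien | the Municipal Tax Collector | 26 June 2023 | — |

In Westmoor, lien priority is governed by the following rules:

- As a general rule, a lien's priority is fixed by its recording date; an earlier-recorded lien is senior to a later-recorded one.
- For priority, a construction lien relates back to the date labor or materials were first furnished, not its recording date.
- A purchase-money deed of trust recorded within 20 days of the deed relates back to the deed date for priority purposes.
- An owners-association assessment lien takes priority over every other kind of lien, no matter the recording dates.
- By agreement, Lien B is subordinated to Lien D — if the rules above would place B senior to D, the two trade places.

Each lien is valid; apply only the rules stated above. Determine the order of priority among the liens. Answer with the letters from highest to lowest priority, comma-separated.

C, D, A, F, B, E

Effective dates: A's effective date is 31 January 2023, when work began; E was recorded 105 days after the deed, outside the 20-day window, so it keeps its recording date.
C is an owners-association assessment lien, so it outranks all other liens regardless of date.
Remaining liens by effective date: B (1 January 2023), A (31 January 2023), F (26 June 2023), D (24 February 2024), E (23 March 2024).
Because B would otherwise rank above D, the subordination swaps them.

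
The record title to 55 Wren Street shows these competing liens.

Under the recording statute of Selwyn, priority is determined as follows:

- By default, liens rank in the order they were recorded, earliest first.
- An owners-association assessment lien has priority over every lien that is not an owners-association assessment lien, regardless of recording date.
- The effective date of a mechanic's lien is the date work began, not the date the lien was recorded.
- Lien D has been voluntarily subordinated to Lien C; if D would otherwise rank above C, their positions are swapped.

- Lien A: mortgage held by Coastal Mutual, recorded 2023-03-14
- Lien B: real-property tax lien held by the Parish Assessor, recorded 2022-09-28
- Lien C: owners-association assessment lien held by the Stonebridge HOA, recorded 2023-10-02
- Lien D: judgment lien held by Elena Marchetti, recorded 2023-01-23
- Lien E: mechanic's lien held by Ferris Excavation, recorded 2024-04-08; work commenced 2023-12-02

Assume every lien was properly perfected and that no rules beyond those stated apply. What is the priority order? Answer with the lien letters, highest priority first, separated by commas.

C, B, D, A, E

Adjusting effective dates: E is treated as recorded 2023-12-02, the work-commencement date.
C is an owners-association assessment lien, so it outranks all other liens regardless of date.
Remaining liens by effective date: B (2022-09-28), D (2023-01-23), A (2023-03-14), E (2023-12-02).
D is already junior to C, so the subordination agreement changes nothing.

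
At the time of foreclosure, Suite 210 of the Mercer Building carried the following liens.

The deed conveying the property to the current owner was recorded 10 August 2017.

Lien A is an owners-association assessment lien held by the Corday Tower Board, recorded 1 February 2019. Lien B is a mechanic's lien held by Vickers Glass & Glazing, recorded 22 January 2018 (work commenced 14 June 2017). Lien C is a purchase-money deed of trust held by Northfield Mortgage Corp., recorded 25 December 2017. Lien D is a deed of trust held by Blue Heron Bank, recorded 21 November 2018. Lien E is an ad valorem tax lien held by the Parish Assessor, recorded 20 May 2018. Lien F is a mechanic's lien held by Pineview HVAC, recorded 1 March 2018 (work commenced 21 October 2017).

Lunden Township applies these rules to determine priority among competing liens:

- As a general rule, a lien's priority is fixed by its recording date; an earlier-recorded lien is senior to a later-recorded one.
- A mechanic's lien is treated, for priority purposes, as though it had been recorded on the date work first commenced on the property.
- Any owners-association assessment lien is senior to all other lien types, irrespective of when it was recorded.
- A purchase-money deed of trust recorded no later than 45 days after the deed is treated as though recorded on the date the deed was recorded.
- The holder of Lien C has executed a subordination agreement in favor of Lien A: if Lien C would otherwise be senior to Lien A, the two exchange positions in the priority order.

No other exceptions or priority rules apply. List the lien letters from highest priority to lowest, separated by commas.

First, effective dates: B's effective date is 14 June 2017, when work began; C was recorded 137 days after the deed, outside the 45-day window, so it keeps its recording date; F's effective date is 21 October 2017, when work began.
A is an owners-association assessment lien, so it outranks all other liens regardless of date.
Ordering the rest by effective date: B (14 June 2017), F (21 October 2017), C (25 December 2017), E (20 May 2018), D (21 November 2018).
Since C is not senior to A, the subordination leaves the order unchanged.

A, B, F, C, E, D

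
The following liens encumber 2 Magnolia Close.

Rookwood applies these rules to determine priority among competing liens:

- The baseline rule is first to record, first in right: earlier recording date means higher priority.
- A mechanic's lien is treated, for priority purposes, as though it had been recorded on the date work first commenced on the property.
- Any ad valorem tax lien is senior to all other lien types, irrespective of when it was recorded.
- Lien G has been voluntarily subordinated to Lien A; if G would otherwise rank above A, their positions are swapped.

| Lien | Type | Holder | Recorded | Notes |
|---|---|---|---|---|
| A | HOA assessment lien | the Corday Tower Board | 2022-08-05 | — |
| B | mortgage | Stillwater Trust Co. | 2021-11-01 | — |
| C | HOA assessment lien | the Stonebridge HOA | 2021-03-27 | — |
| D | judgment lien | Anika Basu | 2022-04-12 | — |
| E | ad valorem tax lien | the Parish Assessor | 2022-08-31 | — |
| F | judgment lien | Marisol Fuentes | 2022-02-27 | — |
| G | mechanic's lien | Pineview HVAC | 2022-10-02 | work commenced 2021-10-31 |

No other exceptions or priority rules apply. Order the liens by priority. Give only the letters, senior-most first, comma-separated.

Effective dates: G is treated as recorded 2021-10-31, the work-commencement date.
E, as an ad valorem tax lien, has superpriority and ranks first.
Remaining liens by effective date: C (2021-03-27), G (2021-10-31), B (2021-11-01), F (2022-02-27), D (2022-04-12), A (2022-08-05).
The subordination applies — G was senior to A — so G and A swap.

E, C, A, B, F, D, G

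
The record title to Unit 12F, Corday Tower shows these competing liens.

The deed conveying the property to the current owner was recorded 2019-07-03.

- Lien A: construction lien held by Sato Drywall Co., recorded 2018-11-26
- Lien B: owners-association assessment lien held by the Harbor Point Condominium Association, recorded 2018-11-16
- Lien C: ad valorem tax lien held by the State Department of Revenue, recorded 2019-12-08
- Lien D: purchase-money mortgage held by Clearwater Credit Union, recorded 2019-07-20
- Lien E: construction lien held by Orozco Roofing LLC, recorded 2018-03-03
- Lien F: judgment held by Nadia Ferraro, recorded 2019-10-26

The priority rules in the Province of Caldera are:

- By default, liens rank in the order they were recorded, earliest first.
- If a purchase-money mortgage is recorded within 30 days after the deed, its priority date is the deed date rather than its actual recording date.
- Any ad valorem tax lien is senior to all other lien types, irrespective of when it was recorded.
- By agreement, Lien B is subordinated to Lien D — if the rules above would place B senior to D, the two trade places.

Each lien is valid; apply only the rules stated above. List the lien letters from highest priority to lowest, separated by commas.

C, E, D, A, B, F

First, effective dates: D was recorded within the 30-day window, so its effective date is the deed date 2019-07-03.
As an ad valorem tax lien, C is senior to every other lien.
Ordering the rest by effective date: E (2018-03-03), B (2018-11-16), A (2018-11-26), D (2019-07-03), F (2019-10-26).
Because B would otherwise rank above D, the subordination swaps them.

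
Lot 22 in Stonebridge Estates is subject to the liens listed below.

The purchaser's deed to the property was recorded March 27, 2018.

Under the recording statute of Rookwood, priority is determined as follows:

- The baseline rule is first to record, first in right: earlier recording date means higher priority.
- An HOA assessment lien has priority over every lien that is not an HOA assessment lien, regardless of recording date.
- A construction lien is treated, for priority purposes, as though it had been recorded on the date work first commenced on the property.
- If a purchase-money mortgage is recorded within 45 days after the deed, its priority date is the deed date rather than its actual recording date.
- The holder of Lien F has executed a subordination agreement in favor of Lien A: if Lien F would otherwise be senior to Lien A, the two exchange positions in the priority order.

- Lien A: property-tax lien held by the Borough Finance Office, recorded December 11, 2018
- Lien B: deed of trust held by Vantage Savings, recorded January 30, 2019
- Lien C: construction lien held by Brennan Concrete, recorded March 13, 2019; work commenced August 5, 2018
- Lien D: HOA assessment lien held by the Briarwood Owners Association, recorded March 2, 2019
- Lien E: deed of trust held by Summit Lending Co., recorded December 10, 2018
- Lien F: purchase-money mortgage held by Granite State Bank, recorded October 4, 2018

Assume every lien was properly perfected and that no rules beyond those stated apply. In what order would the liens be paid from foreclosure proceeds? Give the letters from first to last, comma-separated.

First, effective dates: C relates back to August 5, 2018 (work commenced); F was recorded 191 days after the deed, outside the 45-day window, so it keeps its recording date.
D is an HOA assessment lien, so it outranks all other liens regardless of date.
Remaining liens by effective date: C (August 5, 2018), F (October 4, 2018), E (December 10, 2018), A (December 11, 2018), B (January 30, 2019).
Because F would otherwise rank above A, the subordination swaps them.

D, C, A, E, F, B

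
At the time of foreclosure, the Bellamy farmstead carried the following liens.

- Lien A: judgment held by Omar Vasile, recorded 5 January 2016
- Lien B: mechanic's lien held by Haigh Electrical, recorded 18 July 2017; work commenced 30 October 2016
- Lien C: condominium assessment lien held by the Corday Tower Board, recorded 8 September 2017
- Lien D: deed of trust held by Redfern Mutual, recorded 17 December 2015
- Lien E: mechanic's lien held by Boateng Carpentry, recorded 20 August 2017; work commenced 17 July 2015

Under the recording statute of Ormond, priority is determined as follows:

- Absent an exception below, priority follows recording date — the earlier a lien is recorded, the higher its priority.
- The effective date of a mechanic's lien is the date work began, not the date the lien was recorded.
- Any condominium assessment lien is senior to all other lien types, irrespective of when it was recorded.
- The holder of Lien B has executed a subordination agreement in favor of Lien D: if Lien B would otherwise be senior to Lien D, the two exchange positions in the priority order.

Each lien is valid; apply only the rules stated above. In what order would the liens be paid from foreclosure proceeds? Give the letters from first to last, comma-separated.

C, E, D, A, B

Adjusting effective dates: B relates back to 30 October 2016 (work commenced); E relates back to 17 July 2015 (work commenced).
As a condominium assessment lien, C is senior to every other lien.
Ordering the rest by effective date: E (17 July 2015), D (17 December 2015), A (5 January 2016), B (30 October 2016).
B is already junior to D, so the subordination agreement changes nothing.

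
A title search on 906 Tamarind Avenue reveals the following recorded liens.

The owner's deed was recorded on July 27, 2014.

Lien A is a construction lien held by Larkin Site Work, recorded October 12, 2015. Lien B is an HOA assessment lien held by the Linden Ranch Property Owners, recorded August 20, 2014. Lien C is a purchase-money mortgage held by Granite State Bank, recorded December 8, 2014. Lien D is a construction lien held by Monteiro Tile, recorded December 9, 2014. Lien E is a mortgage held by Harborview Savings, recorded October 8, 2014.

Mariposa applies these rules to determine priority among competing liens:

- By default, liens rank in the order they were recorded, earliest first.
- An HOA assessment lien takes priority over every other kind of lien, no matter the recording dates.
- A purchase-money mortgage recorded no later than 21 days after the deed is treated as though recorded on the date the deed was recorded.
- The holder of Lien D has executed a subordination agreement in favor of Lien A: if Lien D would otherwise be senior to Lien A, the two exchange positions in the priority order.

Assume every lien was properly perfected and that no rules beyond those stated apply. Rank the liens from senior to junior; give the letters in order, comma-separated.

B, E, C, A, D

Adjusting effective dates: C missed the 21-day window (134 days after the deed), so its recording date stands.
B is an HOA assessment lien and takes priority over every other lien.
Ordering the rest by effective date: E (October 8, 2014), C (December 8, 2014), D (December 9, 2014), A (October 12, 2015).
D would otherwise be senior to A, so under the subordination agreement D and A exchange positions.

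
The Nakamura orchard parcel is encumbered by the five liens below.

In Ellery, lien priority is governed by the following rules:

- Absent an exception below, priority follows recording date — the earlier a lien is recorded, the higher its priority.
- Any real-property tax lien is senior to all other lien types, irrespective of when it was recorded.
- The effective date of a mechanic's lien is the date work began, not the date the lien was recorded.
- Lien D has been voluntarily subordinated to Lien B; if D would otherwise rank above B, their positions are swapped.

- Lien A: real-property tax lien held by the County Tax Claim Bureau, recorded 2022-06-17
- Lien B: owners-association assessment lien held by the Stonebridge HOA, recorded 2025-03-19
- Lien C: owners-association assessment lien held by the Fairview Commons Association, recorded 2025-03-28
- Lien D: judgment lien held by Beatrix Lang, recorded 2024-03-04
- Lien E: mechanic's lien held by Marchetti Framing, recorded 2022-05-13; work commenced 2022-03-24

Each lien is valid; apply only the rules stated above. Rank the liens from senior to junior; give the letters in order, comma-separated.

Effective dates after the stated exceptions: E relates back to 2022-03-24 (work commenced).
A is a real-property tax lien, so it outranks all other liens regardless of date.
Among the remaining liens, by effective date: E (2022-03-24), D (2024-03-04), B (2025-03-19), C (2025-03-28).
The subordination applies — D was senior to B — so D and B swap.

A, E, B, D, C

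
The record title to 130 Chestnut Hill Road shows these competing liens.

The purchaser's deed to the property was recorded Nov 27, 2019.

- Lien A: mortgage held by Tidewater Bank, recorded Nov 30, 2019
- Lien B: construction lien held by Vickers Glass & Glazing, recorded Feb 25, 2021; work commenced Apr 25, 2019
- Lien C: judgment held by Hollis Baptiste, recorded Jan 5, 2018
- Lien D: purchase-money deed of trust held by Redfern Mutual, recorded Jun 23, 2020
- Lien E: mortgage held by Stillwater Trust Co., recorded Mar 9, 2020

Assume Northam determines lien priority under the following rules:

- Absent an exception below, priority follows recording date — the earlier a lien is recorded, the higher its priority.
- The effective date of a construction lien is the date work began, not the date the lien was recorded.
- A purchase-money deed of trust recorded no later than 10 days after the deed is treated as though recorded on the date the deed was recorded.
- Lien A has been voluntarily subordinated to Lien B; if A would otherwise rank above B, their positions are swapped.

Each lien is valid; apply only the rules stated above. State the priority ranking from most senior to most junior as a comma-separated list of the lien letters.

Adjusting effective dates: B relates back to Apr 25, 2019 (work commenced); D was recorded 209 days after the deed — beyond 10 days — so no relation-back applies.
By effective date, earliest first: C (Jan 5, 2018), B (Apr 25, 2019), A (Nov 30, 2019), E (Mar 9, 2020), D (Jun 23, 2020).
Since A is not senior to B, the subordination leaves the order unchanged.

C, B, A, E, D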